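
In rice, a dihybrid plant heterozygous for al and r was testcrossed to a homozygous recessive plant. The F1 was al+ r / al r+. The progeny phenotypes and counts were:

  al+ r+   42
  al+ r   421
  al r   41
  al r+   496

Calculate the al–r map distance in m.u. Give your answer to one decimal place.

8.3 m.u.

The recombinant classes are al+ r+ and al r: 42 + 41 = 83.
Recombination frequency = 83/1000 = 0.0830 ≈ 8.3%, i.e. 8.3 m.u.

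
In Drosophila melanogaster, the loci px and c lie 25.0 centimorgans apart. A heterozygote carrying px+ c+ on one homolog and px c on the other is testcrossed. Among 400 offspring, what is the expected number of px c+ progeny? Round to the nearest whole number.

50

A map distance of 25.0 centimorgans corresponds to a recombination frequency of 0.250.
The F1 is px+ c+ / px c, so px c+ is a recombinant gamete class with expected frequency r/2 = 0.250/2 = 0.1250.
Expected number = 0.1250 × 400 = 50.00 ≈ 50.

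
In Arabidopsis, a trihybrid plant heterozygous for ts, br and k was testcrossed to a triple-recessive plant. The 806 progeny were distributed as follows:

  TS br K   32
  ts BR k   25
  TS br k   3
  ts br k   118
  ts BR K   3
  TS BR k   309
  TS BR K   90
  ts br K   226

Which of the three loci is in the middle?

br

The two most frequent reciprocal classes, TS BR k and ts br K, are the parental types, so the F1 was TS BR k / ts br K.
The two rarest classes, TS br k and ts BR K, are the double crossovers. Comparing them with the parentals, only the br allele has switched, so br is the middle locus and the order is k – br – ts.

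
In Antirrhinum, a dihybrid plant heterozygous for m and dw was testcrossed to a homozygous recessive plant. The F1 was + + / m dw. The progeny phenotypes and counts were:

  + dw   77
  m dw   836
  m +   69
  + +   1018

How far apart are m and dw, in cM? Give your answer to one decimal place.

7.3 cM

The recombinant classes are + dw and m +: 77 + 69 = 146.
Recombination frequency = 146/2000 = 0.0730 ≈ 7.3%, i.e. 7.3 cM.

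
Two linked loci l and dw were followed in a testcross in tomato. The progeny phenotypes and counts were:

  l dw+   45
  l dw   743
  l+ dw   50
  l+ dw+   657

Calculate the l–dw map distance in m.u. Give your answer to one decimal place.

6.4 m.u.

The two most frequent classes, l+ dw+ (657) and l dw (743), are the parental types, so the F1 was l+ dw+ / l dw.
The recombinant classes are l+ dw and l dw+: 50 + 45 = 95.
Recombination frequency = 95/1495 = 0.0635 ≈ 6.4%, i.e. 6.4 m.u.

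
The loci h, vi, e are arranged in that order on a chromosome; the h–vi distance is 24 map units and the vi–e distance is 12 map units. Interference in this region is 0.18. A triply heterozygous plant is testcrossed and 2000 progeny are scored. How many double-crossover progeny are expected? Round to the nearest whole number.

Map distances give recombination frequencies of 0.240 and 0.120 for the two intervals.
With interference 0.18 (so coincidence = 0.82), expected double-crossover frequency = 0.240 × 0.120 × 0.82 = 0.02362.
Expected number = 0.02362 × 2000 = 47.23 ≈ 47.

47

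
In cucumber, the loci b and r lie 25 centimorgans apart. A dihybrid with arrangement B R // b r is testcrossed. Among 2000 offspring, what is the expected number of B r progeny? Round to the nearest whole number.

A map distance of 25 centimorgans corresponds to a recombination frequency of 0.250.
The F1 is B R / b r, so B r is a recombinant gamete class with expected frequency r/2 = 0.250/2 = 0.1250.
Expected number = 0.1250 × 2000 = 250.00 ≈ 250.

250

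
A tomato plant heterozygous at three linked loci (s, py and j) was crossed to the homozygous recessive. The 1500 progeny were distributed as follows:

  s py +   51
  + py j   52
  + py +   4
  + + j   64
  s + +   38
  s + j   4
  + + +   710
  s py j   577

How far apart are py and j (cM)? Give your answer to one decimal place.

8.2 cM

The two most frequent reciprocal classes, s py j and + + +, are the parental types, so the F1 was s py j / + + +.
The two rarest classes, s + j and + py +, are the double crossovers. Comparing them with the parentals, only the py allele has switched, so py is the middle locus and the order is s – py – j.
Crossovers in the py–j interval produce the single-crossover classes s py + and + + j (51 + 64 = 115) plus the double crossovers (8).
RF(py–j) = (115 + 8) / 1500 = 123/1500 = 0.0820 → 8.2 cM.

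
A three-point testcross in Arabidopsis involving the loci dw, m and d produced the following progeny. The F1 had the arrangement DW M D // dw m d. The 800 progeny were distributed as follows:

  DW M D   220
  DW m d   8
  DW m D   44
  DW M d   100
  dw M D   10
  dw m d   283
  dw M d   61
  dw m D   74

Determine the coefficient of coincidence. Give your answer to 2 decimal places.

0.61

The two rarest classes, dw M D and DW m d, are the double crossovers. Comparing them with the parentals, only the dw allele has switched, so dw is the middle locus and the order is d – dw – m.
d–dw: (174 + 18)/800 = 0.2400; dw–m: (105 + 18)/800 = 0.1537.
Expected DCO frequency = 0.2400 × 0.1537 ≈ 0.03689; observed = 18/800 ≈ 0.02250.
Coefficient of coincidence = 0.02250/0.03689 ≈ 0.61.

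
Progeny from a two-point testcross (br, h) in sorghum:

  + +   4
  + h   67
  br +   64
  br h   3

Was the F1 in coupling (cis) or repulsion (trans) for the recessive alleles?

The two most frequent classes are + h (67) and br + (64); these are the parental (non-recombinant) types.
So the F1 carried + h on one chromosome and br + on the other — the recessive alleles are on opposite chromosomes (trans / repulsion).

trans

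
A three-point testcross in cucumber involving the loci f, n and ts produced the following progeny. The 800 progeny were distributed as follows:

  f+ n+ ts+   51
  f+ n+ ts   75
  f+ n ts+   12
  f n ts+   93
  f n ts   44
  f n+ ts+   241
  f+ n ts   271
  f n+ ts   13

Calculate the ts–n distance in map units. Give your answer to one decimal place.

The two most frequent reciprocal classes, f n+ ts+ and f+ n ts, are the parental types, so the F1 was f n+ ts+ / f+ n ts.
The two rarest classes, f n+ ts and f+ n ts+, are the double crossovers. Comparing them with the parentals, only the ts allele has switched, so ts is the middle locus and the order is n – ts – f.
Crossovers in the n–ts interval produce the single-crossover classes f n ts+ and f+ n+ ts (93 + 75 = 168) plus the double crossovers (25).
RF(n–ts) = (168 + 25) / 800 = 193/800 = 0.2412 → 24.1 map units.

24.1 map units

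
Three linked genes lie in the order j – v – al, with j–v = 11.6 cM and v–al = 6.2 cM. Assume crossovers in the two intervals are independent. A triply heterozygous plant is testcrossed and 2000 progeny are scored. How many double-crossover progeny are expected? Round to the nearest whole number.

Map distances give recombination frequencies of 0.116 and 0.062 for the two intervals.
With no interference, expected double-crossover frequency = 0.116 × 0.062 = 0.00719.
Expected number = 0.00719 × 2000 = 14.38 ≈ 14.

14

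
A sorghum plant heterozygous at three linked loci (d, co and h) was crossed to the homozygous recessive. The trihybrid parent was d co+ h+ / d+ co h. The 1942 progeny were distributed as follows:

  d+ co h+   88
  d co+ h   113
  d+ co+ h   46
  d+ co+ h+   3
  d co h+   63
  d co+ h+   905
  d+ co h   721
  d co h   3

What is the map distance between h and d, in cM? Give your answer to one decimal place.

The two rarest classes, d+ co+ h+ and d co h, are the double crossovers. Comparing them with the parentals, only the d allele has switched, so d is the middle locus and the order is co – d – h.
Crossovers in the d–h interval produce the single-crossover classes d co+ h and d+ co h+ (113 + 88 = 201) plus the double crossovers (6).
RF(d–h) = (201 + 6) / 1942 = 207/1942 = 0.1066 → 10.7 cM.

10.7 cM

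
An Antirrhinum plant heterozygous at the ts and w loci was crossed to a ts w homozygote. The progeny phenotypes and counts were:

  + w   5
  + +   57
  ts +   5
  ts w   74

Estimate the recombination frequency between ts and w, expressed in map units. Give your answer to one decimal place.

The two most frequent classes, + + (57) and ts w (74), are the parental types, so the F1 was + + / ts w.
The recombinant classes are + w and ts +: 5 + 5 = 10.
Recombination frequency = 10/141 = 0.0709 ≈ 7.1%, i.e. 7.1 map units.

7.1 map units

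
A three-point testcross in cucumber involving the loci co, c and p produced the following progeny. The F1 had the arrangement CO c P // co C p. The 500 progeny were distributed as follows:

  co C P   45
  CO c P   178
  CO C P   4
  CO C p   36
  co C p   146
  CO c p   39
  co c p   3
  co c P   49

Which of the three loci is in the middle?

c

The two rarest classes, CO C P and co c p, are the double crossovers. Comparing them with the parentals, only the c allele has switched, so c is the middle locus and the order is co – c – p.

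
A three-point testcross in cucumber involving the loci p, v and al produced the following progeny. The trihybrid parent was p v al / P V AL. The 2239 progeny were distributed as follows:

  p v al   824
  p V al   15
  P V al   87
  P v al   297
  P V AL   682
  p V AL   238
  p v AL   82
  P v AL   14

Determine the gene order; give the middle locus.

The two rarest classes, p V al and P v AL, are the double crossovers. Comparing them with the parentals, only the v allele has switched, so v is the middle locus and the order is p – v – al.

v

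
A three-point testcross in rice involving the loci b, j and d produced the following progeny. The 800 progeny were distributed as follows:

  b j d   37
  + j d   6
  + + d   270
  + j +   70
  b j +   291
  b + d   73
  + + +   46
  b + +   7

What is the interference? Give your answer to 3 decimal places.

0.306

The two most frequent reciprocal classes, b j + and + + d, are the parental types, so the F1 was b j + / + + d.
The two rarest classes, b + + and + j d, are the double crossovers. Comparing them with the parentals, only the j allele has switched, so j is the middle locus and the order is d – j – b.
d–j: (83 + 13)/800 = 0.1200; j–b: (143 + 13)/800 = 0.1950.
Expected DCO frequency = 0.1200 × 0.1950 ≈ 0.02340; observed = 13/800 ≈ 0.01625.
Coefficient of coincidence = 0.01625/0.02340 ≈ 0.694; interference = 1 − 0.694 = 0.306.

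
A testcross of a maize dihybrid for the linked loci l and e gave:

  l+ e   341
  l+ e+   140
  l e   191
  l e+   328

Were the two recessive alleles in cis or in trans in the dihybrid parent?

The two most frequent classes are l+ e (341) and l e+ (328); these are the parental (non-recombinant) types.
So the F1 carried l+ e on one chromosome and l e+ on the other — the recessive alleles are on opposite chromosomes (trans / repulsion).

trans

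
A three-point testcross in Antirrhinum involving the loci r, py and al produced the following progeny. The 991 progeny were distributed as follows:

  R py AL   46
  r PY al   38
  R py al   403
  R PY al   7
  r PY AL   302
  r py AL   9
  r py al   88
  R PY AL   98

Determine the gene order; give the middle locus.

py

The two most frequent reciprocal classes, R py al and r PY AL, are the parental types, so the F1 was R py al / r PY AL.
The two rarest classes, R PY al and r py AL, are the double crossovers. Comparing them with the parentals, only the py allele has switched, so py is the middle locus and the order is r – py – al.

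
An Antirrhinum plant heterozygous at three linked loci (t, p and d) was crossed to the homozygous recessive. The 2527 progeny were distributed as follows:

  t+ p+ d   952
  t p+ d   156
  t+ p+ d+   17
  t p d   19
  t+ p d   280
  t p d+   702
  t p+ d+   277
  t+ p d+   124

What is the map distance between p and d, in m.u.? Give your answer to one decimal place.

23.5 m.u.

The two most frequent reciprocal classes, t+ p+ d and t p d+, are the parental types, so the F1 was t+ p+ d / t p d+.
The two rarest classes, t+ p+ d+ and t p d, are the double crossovers. Comparing them with the parentals, only the d allele has switched, so d is the middle locus and the order is t – d – p.
Crossovers in the d–p interval produce the single-crossover classes t+ p d and t p+ d+ (280 + 277 = 557) plus the double crossovers (36).
RF(d–p) = (557 + 36) / 2527 = 593/2527 = 0.2347 → 23.5 m.u.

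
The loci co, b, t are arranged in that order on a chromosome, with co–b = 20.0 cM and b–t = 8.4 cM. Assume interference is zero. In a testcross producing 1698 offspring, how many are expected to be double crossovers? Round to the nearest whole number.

29

Map distances give recombination frequencies of 0.200 and 0.084 for the two intervals.
With no interference, expected double-crossover frequency = 0.200 × 0.084 = 0.01680.
Expected number = 0.01680 × 1698 = 28.53 ≈ 29.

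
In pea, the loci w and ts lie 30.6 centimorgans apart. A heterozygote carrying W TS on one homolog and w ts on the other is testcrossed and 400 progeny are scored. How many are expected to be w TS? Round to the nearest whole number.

61

A map distance of 30.6 centimorgans corresponds to a recombination frequency of 0.306.
The F1 is W TS / w ts, so w TS is a recombinant gamete class with expected frequency r/2 = 0.306/2 = 0.1530.
Expected number = 0.1530 × 400 = 61.20 ≈ 61.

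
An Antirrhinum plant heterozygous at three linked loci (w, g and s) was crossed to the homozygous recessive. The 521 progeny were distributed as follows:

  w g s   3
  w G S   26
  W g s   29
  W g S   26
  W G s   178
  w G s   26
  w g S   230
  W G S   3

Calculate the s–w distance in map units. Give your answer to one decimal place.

11.1 map units

The two most frequent reciprocal classes, W G s and w g S, are the parental types, so the F1 was W G s / w g S.
The two rarest classes, W G S and w g s, are the double crossovers. Comparing them with the parentals, only the s allele has switched, so s is the middle locus and the order is g – s – w.
Crossovers in the s–w interval produce the single-crossover classes w G s and W g S (26 + 26 = 52) plus the double crossovers (6).
RF(s–w) = (52 + 6) / 521 = 58/521 = 0.1113 → 11.1 map units.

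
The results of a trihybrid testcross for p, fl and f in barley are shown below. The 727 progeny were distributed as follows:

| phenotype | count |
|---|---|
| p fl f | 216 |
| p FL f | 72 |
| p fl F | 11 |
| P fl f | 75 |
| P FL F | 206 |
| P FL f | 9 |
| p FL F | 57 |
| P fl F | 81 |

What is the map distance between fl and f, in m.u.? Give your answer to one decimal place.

The two most frequent reciprocal classes, p fl f and P FL F, are the parental types, so the F1 was p fl f / P FL F.
The two rarest classes, p fl F and P FL f, are the double crossovers. Comparing them with the parentals, only the f allele has switched, so f is the middle locus and the order is fl – f – p.
Crossovers in the fl–f interval produce the single-crossover classes p FL f and P fl F (72 + 81 = 153) plus the double crossovers (20).
RF(fl–f) = (153 + 20) / 727 = 173/727 = 0.2380 → 23.8 m.u.

23.8 m.u.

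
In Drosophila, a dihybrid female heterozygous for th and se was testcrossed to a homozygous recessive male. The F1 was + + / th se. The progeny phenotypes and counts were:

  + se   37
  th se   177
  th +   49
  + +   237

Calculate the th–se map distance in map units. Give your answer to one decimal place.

17.2 map units

The recombinant classes are + se and th +: 37 + 49 = 86.
Recombination frequency = 86/500 = 0.1720 ≈ 17.2%, i.e. 17.2 map units.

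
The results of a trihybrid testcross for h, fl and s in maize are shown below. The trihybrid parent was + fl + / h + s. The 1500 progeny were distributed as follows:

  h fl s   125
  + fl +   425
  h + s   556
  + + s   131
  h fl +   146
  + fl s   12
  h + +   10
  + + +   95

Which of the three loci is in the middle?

s

The two rarest classes, + fl s and h + +, are the double crossovers. Comparing them with the parentals, only the s allele has switched, so s is the middle locus and the order is fl – s – h.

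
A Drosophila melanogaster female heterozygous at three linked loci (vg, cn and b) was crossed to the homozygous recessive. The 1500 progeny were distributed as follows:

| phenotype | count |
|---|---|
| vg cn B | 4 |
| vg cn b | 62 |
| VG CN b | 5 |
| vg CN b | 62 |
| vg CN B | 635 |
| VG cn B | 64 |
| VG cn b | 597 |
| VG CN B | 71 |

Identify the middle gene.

cn

The two most frequent reciprocal classes, VG cn b and vg CN B, are the parental types, so the F1 was VG cn b / vg CN B.
The two rarest classes, VG CN b and vg cn B, are the double crossovers. Comparing them with the parentals, only the cn allele has switched, so cn is the middle locus and the order is vg – cn – b.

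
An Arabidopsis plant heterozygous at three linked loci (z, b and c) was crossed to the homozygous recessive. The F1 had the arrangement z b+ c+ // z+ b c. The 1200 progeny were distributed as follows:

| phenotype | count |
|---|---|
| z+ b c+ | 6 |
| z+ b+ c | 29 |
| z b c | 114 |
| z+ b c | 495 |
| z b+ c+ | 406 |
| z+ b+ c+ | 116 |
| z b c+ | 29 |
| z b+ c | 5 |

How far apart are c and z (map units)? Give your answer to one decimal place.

The two rarest classes, z b+ c and z+ b c+, are the double crossovers. Comparing them with the parentals, only the c allele has switched, so c is the middle locus and the order is b – c – z.
Crossovers in the c–z interval produce the single-crossover classes z+ b+ c+ and z b c (116 + 114 = 230) plus the double crossovers (11).
RF(c–z) = (230 + 11) / 1200 = 241/1200 = 0.2008 → 20.1 map units.

20.1 map units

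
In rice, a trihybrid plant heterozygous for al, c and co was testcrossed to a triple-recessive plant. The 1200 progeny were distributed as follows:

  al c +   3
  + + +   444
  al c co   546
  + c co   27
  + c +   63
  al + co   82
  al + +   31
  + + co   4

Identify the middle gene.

co

The two most frequent reciprocal classes, al c co and + + +, are the parental types, so the F1 was al c co / + + +.
The two rarest classes, al c + and + + co, are the double crossovers. Comparing them with the parentals, only the co allele has switched, so co is the middle locus and the order is al – co – c.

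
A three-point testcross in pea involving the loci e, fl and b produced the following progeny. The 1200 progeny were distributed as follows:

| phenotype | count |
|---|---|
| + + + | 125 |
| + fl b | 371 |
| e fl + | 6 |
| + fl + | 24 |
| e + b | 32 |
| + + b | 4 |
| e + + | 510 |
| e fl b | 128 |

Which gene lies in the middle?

The two most frequent reciprocal classes, + fl b and e + +, are the parental types, so the F1 was + fl b / e + +.
The two rarest classes, + + b and e fl +, are the double crossovers. Comparing them with the parentals, only the fl allele has switched, so fl is the middle locus and the order is e – fl – b.

fl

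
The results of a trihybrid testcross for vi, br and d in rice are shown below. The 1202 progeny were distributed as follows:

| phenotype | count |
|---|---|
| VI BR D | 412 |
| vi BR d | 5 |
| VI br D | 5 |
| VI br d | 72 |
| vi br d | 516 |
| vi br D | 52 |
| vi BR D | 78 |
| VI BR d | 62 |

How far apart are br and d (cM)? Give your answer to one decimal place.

10.3 cM

The two most frequent reciprocal classes, vi br d and VI BR D, are the parental types, so the F1 was vi br d / VI BR D.
The two rarest classes, vi BR d and VI br D, are the double crossovers. Comparing them with the parentals, only the br allele has switched, so br is the middle locus and the order is d – br – vi.
Crossovers in the d–br interval produce the single-crossover classes vi br D and VI BR d (52 + 62 = 114) plus the double crossovers (10).
RF(d–br) = (114 + 10) / 1202 = 124/1202 = 0.1032 → 10.3 cM.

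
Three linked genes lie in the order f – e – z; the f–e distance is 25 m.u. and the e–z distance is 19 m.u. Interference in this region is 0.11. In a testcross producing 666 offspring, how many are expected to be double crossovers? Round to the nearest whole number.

Map distances give recombination frequencies of 0.250 and 0.190 for the two intervals.
With interference 0.11 (so coincidence = 0.89), expected double-crossover frequency = 0.250 × 0.190 × 0.89 = 0.04228.
Expected number = 0.04228 × 666 = 28.16 ≈ 28.

28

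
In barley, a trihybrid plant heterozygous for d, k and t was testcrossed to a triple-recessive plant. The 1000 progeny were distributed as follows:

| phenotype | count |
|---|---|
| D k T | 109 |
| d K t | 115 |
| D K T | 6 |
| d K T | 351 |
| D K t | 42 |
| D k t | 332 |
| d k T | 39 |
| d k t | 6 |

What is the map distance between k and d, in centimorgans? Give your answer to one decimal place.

9.3 centimorgans

The two most frequent reciprocal classes, D k t and d K T, are the parental types, so the F1 was D k t / d K T.
The two rarest classes, d k t and D K T, are the double crossovers. Comparing them with the parentals, only the d allele has switched, so d is the middle locus and the order is k – d – t.
Crossovers in the k–d interval produce the single-crossover classes D K t and d k T (42 + 39 = 81) plus the double crossovers (12).
RF(k–d) = (81 + 12) / 1000 = 93/1000 = 0.0930 → 9.3 centimorgans.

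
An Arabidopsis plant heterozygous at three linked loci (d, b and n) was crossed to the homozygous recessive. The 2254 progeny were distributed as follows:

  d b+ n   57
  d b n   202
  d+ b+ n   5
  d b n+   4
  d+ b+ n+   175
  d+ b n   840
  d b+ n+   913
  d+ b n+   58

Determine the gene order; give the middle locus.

The two most frequent reciprocal classes, d+ b n and d b+ n+, are the parental types, so the F1 was d+ b n / d b+ n+.
The two rarest classes, d+ b+ n and d b n+, are the double crossovers. Comparing them with the parentals, only the b allele has switched, so b is the middle locus and the order is n – b – d.

b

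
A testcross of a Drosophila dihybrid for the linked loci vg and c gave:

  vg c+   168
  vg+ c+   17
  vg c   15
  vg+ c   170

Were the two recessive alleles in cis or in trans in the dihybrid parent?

trans

The two most frequent classes are vg+ c (170) and vg c+ (168); these are the parental (non-recombinant) types.
So the F1 carried vg+ c on one chromosome and vg c+ on the other — the recessive alleles are on opposite chromosomes (trans / repulsion).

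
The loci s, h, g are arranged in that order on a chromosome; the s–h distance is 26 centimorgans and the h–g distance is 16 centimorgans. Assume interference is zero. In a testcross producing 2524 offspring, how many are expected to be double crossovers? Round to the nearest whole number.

Map distances give recombination frequencies of 0.260 and 0.160 for the two intervals.
With no interference, expected double-crossover frequency = 0.260 × 0.160 = 0.04160.
Expected number = 0.04160 × 2524 = 105.00 ≈ 105.

105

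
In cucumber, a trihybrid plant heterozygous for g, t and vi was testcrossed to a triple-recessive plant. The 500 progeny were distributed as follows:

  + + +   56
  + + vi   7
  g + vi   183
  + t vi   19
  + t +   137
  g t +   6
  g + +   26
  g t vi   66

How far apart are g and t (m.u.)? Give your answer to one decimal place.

The two most frequent reciprocal classes, + t + and g + vi, are the parental types, so the F1 was + t + / g + vi.
The two rarest classes, g t + and + + vi, are the double crossovers. Comparing them with the parentals, only the g allele has switched, so g is the middle locus and the order is t – g – vi.
Crossovers in the t–g interval produce the single-crossover classes + + + and g t vi (56 + 66 = 122) plus the double crossovers (13).
RF(t–g) = (122 + 13) / 500 = 135/500 = 0.2700 → 27.0 m.u.

27.0 m.u.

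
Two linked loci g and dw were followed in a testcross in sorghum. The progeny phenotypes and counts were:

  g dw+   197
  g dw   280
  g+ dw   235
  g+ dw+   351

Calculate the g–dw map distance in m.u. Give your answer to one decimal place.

The two most frequent classes, g+ dw+ (351) and g dw (280), are the parental types, so the F1 was g+ dw+ / g dw.
The recombinant classes are g+ dw and g dw+: 235 + 197 = 432.
Recombination frequency = 432/1063 = 0.4064 ≈ 40.6%, i.e. 40.6 m.u.

40.6 m.u.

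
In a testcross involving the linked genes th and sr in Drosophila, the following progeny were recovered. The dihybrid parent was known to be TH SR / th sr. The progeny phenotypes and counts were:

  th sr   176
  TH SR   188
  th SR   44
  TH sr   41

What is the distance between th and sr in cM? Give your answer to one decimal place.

The recombinant classes are TH sr and th SR: 41 + 44 = 85.
Recombination frequency = 85/449 = 0.1893 ≈ 18.9%, i.e. 18.9 cM.

18.9 cM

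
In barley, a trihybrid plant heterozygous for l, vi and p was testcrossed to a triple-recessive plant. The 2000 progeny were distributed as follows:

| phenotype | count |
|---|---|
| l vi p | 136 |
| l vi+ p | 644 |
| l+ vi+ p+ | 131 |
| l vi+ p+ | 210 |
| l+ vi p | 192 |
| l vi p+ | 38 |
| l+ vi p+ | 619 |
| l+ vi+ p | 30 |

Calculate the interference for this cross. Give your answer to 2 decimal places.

The two most frequent reciprocal classes, l vi+ p and l+ vi p+, are the parental types, so the F1 was l vi+ p / l+ vi p+.
The two rarest classes, l+ vi+ p and l vi p+, are the double crossovers. Comparing them with the parentals, only the l allele has switched, so l is the middle locus and the order is p – l – vi.
p–l: (402 + 68)/2000 = 0.2350; l–vi: (267 + 68)/2000 = 0.1675.
Expected DCO frequency = 0.2350 × 0.1675 ≈ 0.03936; observed = 68/2000 ≈ 0.03400.
Coefficient of coincidence = 0.03400/0.03936 ≈ 0.86; interference = 1 − 0.86 = 0.14.

0.14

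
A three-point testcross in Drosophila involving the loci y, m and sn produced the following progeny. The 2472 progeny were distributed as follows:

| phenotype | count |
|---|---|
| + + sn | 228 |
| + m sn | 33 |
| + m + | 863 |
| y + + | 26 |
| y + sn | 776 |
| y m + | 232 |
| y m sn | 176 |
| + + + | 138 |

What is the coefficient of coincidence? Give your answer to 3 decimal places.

The two most frequent reciprocal classes, y + sn and + m +, are the parental types, so the F1 was y + sn / + m +.
The two rarest classes, y + + and + m sn, are the double crossovers. Comparing them with the parentals, only the sn allele has switched, so sn is the middle locus and the order is m – sn – y.
m–sn: (314 + 59)/2472 = 0.1509; sn–y: (460 + 59)/2472 = 0.2100.
Expected DCO frequency = 0.1509 × 0.2100 ≈ 0.03169; observed = 59/2472 ≈ 0.02387.
Coefficient of coincidence = 0.02387/0.03169 ≈ 0.753.

0.753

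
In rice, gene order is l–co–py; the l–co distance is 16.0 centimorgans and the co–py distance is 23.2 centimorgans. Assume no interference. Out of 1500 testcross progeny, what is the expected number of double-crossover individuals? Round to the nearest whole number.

56

Map distances give recombination frequencies of 0.160 and 0.232 for the two intervals.
With no interference, expected double-crossover frequency = 0.160 × 0.232 = 0.03712.
Expected number = 0.03712 × 1500 = 55.68 ≈ 56.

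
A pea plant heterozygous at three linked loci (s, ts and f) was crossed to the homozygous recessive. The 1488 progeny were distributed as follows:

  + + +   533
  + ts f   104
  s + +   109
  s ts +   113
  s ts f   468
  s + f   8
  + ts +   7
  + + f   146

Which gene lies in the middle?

ts

The two most frequent reciprocal classes, + + + and s ts f, are the parental types, so the F1 was + + + / s ts f.
The two rarest classes, + ts + and s + f, are the double crossovers. Comparing them with the parentals, only the ts allele has switched, so ts is the middle locus and the order is f – ts – s.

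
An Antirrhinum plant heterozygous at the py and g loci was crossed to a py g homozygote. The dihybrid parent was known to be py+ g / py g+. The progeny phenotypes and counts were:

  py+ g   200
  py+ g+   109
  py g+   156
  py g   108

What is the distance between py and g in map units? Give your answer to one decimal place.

The recombinant classes are py+ g+ and py g: 109 + 108 = 217.
Recombination frequency = 217/573 = 0.3787 ≈ 37.9%, i.e. 37.9 map units.

37.9 map units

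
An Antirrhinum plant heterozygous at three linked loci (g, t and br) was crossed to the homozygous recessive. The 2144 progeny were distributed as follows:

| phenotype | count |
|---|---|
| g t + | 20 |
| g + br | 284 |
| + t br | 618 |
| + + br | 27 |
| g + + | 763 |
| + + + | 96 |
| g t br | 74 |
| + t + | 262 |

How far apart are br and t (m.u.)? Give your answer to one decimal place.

The two most frequent reciprocal classes, g + + and + t br, are the parental types, so the F1 was g + + / + t br.
The two rarest classes, g t + and + + br, are the double crossovers. Comparing them with the parentals, only the t allele has switched, so t is the middle locus and the order is br – t – g.
Crossovers in the br–t interval produce the single-crossover classes g + br and + t + (284 + 262 = 546) plus the double crossovers (47).
RF(br–t) = (546 + 47) / 2144 = 593/2144 = 0.2766 → 27.7 m.u.

27.7 m.u.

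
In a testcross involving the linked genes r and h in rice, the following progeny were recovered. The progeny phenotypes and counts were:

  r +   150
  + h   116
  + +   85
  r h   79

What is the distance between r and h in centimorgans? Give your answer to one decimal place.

The two most frequent classes, + h (116) and r + (150), are the parental types, so the F1 was + h / r +.
The recombinant classes are + + and r h: 85 + 79 = 164.
Recombination frequency = 164/430 = 0.3814 ≈ 38.1%, i.e. 38.1 centimorgans.

38.1 centimorgans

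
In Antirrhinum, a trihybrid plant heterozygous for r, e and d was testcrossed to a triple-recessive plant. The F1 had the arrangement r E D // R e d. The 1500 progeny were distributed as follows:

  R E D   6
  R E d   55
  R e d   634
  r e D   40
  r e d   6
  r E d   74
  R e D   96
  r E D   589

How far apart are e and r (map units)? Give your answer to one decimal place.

7.1 map units

The two rarest classes, R E D and r e d, are the double crossovers. Comparing them with the parentals, only the r allele has switched, so r is the middle locus and the order is e – r – d.
Crossovers in the e–r interval produce the single-crossover classes r e D and R E d (40 + 55 = 95) plus the double crossovers (12).
RF(e–r) = (95 + 12) / 1500 = 107/1500 = 0.0713 → 7.1 map units.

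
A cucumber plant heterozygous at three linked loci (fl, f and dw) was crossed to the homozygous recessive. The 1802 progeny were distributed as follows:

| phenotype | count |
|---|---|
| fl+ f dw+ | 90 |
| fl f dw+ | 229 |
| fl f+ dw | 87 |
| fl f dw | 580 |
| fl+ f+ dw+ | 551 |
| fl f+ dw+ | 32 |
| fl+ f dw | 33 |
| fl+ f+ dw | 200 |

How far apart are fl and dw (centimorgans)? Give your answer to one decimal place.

27.4 centimorgans

The two most frequent reciprocal classes, fl+ f+ dw+ and fl f dw, are the parental types, so the F1 was fl+ f+ dw+ / fl f dw.
The two rarest classes, fl f+ dw+ and fl+ f dw, are the double crossovers. Comparing them with the parentals, only the fl allele has switched, so fl is the middle locus and the order is f – fl – dw.
Crossovers in the fl–dw interval produce the single-crossover classes fl+ f+ dw and fl f dw+ (200 + 229 = 429) plus the double crossovers (65).
RF(fl–dw) = (429 + 65) / 1802 = 494/1802 = 0.2741 → 27.4 centimorgans.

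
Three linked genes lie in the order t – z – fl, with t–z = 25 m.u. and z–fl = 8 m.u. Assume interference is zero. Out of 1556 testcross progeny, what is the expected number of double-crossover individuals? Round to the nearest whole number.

31

Map distances give recombination frequencies of 0.250 and 0.080 for the two intervals.
With no interference, expected double-crossover frequency = 0.250 × 0.080 = 0.02000.
Expected number = 0.02000 × 1556 = 31.12 ≈ 31.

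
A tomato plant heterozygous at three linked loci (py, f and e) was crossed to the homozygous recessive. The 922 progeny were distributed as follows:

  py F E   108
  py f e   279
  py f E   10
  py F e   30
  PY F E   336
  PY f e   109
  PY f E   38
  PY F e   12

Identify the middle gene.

The two most frequent reciprocal classes, py f e and PY F E, are the parental types, so the F1 was py f e / PY F E.
The two rarest classes, py f E and PY F e, are the double crossovers. Comparing them with the parentals, only the e allele has switched, so e is the middle locus and the order is py – e – f.

e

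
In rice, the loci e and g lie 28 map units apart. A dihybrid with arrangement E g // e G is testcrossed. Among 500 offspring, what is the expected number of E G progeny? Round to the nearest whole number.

70

A map distance of 28 map units corresponds to a recombination frequency of 0.280.
The F1 is E g / e G, so E G is a recombinant gamete class with expected frequency r/2 = 0.280/2 = 0.1400.
Expected number = 0.1400 × 500 = 70.00 ≈ 70.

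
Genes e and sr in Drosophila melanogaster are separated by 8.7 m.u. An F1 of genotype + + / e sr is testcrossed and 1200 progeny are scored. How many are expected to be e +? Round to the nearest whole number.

52

A map distance of 8.7 m.u. corresponds to a recombination frequency of 0.087.
The F1 is + + / e sr, so e + is a recombinant gamete class with expected frequency r/2 = 0.087/2 = 0.0435.
Expected number = 0.0435 × 1200 = 52.20 ≈ 52.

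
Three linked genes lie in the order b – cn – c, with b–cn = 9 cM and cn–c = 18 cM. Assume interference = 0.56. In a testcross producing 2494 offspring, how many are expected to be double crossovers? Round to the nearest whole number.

18

Map distances give recombination frequencies of 0.090 and 0.180 for the two intervals.
With interference 0.56 (so coincidence = 0.44), expected double-crossover frequency = 0.090 × 0.180 × 0.44 = 0.00713.
Expected number = 0.00713 × 2494 = 17.78 ≈ 18.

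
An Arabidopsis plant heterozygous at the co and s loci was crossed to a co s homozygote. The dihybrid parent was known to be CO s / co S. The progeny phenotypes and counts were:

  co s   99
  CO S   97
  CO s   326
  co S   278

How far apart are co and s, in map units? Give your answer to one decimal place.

24.5 map units

The recombinant classes are CO S and co s: 97 + 99 = 196.
Recombination frequency = 196/800 = 0.2450 ≈ 24.5%, i.e. 24.5 map units.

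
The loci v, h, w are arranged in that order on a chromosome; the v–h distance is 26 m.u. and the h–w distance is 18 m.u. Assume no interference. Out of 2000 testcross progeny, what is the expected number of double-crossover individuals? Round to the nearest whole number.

94

Map distances give recombination frequencies of 0.260 and 0.180 for the two intervals.
With no interference, expected double-crossover frequency = 0.260 × 0.180 = 0.04680.
Expected number = 0.04680 × 2000 = 93.60 ≈ 94.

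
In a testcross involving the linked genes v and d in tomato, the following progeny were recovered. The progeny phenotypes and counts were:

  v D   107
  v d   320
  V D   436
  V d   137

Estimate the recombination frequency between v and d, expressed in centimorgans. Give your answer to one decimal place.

24.4 centimorgans

The two most frequent classes, V D (436) and v d (320), are the parental types, so the F1 was V D / v d.
The recombinant classes are V d and v D: 137 + 107 = 244.
Recombination frequency = 244/1000 = 0.2440 ≈ 24.4%, i.e. 24.4 centimorgans.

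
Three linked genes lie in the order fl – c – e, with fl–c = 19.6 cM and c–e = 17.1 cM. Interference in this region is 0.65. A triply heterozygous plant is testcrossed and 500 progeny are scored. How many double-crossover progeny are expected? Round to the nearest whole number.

6

Map distances give recombination frequencies of 0.196 and 0.171 for the two intervals.
With interference 0.65 (so coincidence = 0.35), expected double-crossover frequency = 0.196 × 0.171 × 0.35 = 0.01173.
Expected number = 0.01173 × 500 = 5.87 ≈ 6.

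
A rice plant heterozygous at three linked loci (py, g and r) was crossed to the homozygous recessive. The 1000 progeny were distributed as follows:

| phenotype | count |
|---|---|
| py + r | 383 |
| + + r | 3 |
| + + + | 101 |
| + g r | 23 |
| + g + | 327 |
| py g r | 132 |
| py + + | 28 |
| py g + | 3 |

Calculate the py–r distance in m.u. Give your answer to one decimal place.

5.7 m.u.

The two most frequent reciprocal classes, py + r and + g +, are the parental types, so the F1 was py + r / + g +.
The two rarest classes, + + r and py g +, are the double crossovers. Comparing them with the parentals, only the py allele has switched, so py is the middle locus and the order is r – py – g.
Crossovers in the r–py interval produce the single-crossover classes py + + and + g r (28 + 23 = 51) plus the double crossovers (6).
RF(r–py) = (51 + 6) / 1000 = 57/1000 = 0.0570 → 5.7 m.u.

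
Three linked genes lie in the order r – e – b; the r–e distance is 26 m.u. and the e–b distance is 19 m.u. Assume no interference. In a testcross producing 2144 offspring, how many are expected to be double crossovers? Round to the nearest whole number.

106

Map distances give recombination frequencies of 0.260 and 0.190 for the two intervals.
With no interference, expected double-crossover frequency = 0.260 × 0.190 = 0.04940.
Expected number = 0.04940 × 2144 = 105.91 ≈ 106.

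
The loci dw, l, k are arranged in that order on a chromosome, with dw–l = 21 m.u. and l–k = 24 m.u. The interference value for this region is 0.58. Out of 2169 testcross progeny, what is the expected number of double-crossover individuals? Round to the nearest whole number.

46

Map distances give recombination frequencies of 0.210 and 0.240 for the two intervals.
With interference 0.58 (so coincidence = 0.42), expected double-crossover frequency = 0.210 × 0.240 × 0.42 = 0.02117.
Expected number = 0.02117 × 2169 = 45.91 ≈ 46.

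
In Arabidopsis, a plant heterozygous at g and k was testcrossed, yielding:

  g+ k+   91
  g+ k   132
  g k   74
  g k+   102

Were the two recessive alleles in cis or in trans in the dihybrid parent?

trans

The two most frequent classes are g+ k (132) and g k+ (102); these are the parental (non-recombinant) types.
So the F1 carried g+ k on one chromosome and g k+ on the other — the recessive alleles are on opposite chromosomes (trans / repulsion).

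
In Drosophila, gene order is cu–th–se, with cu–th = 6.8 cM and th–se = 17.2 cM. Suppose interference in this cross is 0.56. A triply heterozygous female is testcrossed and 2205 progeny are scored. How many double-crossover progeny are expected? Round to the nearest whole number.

11

Map distances give recombination frequencies of 0.068 and 0.172 for the two intervals.
With interference 0.56 (so coincidence = 0.44), expected double-crossover frequency = 0.068 × 0.172 × 0.44 = 0.00515.
Expected number = 0.00515 × 2205 = 11.35 ≈ 11.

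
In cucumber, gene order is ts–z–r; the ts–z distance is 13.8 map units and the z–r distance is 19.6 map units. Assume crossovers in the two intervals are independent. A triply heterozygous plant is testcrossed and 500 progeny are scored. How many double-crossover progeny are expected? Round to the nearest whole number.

14

Map distances give recombination frequencies of 0.138 and 0.196 for the two intervals.
With no interference, expected double-crossover frequency = 0.138 × 0.196 = 0.02705.
Expected number = 0.02705 × 500 = 13.52 ≈ 14.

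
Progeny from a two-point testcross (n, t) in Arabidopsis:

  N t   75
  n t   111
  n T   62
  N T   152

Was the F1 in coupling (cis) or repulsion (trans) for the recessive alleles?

cis

The two most frequent classes are N T (152) and n t (111); these are the parental (non-recombinant) types.
So the F1 carried N T on one chromosome and n t on the other — the recessive alleles are on the same chromosome (cis / coupling).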